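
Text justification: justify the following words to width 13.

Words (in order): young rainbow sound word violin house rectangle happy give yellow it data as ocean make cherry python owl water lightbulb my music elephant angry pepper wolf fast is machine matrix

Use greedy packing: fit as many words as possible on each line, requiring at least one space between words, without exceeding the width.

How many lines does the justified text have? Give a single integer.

Answer: 17

Derivation:
Line 1: ['young', 'rainbow'] (min_width=13, slack=0)
Line 2: ['sound', 'word'] (min_width=10, slack=3)
Line 3: ['violin', 'house'] (min_width=12, slack=1)
Line 4: ['rectangle'] (min_width=9, slack=4)
Line 5: ['happy', 'give'] (min_width=10, slack=3)
Line 6: ['yellow', 'it'] (min_width=9, slack=4)
Line 7: ['data', 'as', 'ocean'] (min_width=13, slack=0)
Line 8: ['make', 'cherry'] (min_width=11, slack=2)
Line 9: ['python', 'owl'] (min_width=10, slack=3)
Line 10: ['water'] (min_width=5, slack=8)
Line 11: ['lightbulb', 'my'] (min_width=12, slack=1)
Line 12: ['music'] (min_width=5, slack=8)
Line 13: ['elephant'] (min_width=8, slack=5)
Line 14: ['angry', 'pepper'] (min_width=12, slack=1)
Line 15: ['wolf', 'fast', 'is'] (min_width=12, slack=1)
Line 16: ['machine'] (min_width=7, slack=6)
Line 17: ['matrix'] (min_width=6, slack=7)
Total lines: 17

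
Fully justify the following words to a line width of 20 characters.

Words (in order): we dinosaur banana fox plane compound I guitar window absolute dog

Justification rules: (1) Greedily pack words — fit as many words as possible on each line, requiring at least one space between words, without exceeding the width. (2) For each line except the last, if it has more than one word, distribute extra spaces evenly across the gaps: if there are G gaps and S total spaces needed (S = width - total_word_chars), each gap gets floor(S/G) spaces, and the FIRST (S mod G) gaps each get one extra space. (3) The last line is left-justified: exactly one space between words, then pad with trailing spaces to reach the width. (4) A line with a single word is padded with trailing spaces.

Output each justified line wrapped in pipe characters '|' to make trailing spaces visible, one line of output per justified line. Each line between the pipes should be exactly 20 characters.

Answer: |we  dinosaur  banana|
|fox plane compound I|
|guitar        window|
|absolute dog        |

Derivation:
Line 1: ['we', 'dinosaur', 'banana'] (min_width=18, slack=2)
Line 2: ['fox', 'plane', 'compound', 'I'] (min_width=20, slack=0)
Line 3: ['guitar', 'window'] (min_width=13, slack=7)
Line 4: ['absolute', 'dog'] (min_width=12, slack=8)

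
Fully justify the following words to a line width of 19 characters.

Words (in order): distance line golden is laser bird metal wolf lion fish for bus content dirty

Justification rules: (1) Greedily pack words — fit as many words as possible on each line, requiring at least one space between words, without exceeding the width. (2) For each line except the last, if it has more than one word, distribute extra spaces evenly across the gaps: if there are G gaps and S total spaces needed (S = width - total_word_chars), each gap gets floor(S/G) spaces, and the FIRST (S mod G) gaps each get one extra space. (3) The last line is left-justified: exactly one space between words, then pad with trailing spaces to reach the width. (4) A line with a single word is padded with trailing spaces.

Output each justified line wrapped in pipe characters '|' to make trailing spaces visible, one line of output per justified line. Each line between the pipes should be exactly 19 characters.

Line 1: ['distance', 'line'] (min_width=13, slack=6)
Line 2: ['golden', 'is', 'laser'] (min_width=15, slack=4)
Line 3: ['bird', 'metal', 'wolf'] (min_width=15, slack=4)
Line 4: ['lion', 'fish', 'for', 'bus'] (min_width=17, slack=2)
Line 5: ['content', 'dirty'] (min_width=13, slack=6)

Answer: |distance       line|
|golden   is   laser|
|bird   metal   wolf|
|lion  fish  for bus|
|content dirty      |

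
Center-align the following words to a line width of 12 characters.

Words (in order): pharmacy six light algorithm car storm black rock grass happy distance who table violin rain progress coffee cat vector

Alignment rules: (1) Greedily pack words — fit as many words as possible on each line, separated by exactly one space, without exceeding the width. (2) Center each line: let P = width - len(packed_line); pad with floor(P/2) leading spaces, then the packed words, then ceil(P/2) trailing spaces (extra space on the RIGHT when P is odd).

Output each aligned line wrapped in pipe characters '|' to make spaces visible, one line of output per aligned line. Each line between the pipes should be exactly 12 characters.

Answer: |pharmacy six|
|   light    |
| algorithm  |
| car storm  |
| black rock |
|grass happy |
|distance who|
|table violin|
|    rain    |
|  progress  |
| coffee cat |
|   vector   |

Derivation:
Line 1: ['pharmacy', 'six'] (min_width=12, slack=0)
Line 2: ['light'] (min_width=5, slack=7)
Line 3: ['algorithm'] (min_width=9, slack=3)
Line 4: ['car', 'storm'] (min_width=9, slack=3)
Line 5: ['black', 'rock'] (min_width=10, slack=2)
Line 6: ['grass', 'happy'] (min_width=11, slack=1)
Line 7: ['distance', 'who'] (min_width=12, slack=0)
Line 8: ['table', 'violin'] (min_width=12, slack=0)
Line 9: ['rain'] (min_width=4, slack=8)
Line 10: ['progress'] (min_width=8, slack=4)
Line 11: ['coffee', 'cat'] (min_width=10, slack=2)
Line 12: ['vector'] (min_width=6, slack=6)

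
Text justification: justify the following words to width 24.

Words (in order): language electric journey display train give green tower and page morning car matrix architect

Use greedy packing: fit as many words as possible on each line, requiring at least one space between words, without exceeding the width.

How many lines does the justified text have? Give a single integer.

Answer: 5

Derivation:
Line 1: ['language', 'electric'] (min_width=17, slack=7)
Line 2: ['journey', 'display', 'train'] (min_width=21, slack=3)
Line 3: ['give', 'green', 'tower', 'and'] (min_width=20, slack=4)
Line 4: ['page', 'morning', 'car', 'matrix'] (min_width=23, slack=1)
Line 5: ['architect'] (min_width=9, slack=15)
Total lines: 5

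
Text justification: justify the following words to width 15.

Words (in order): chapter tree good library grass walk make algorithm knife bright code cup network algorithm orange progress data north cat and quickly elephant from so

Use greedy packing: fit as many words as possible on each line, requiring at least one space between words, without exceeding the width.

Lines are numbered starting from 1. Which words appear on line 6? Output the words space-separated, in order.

Line 1: ['chapter', 'tree'] (min_width=12, slack=3)
Line 2: ['good', 'library'] (min_width=12, slack=3)
Line 3: ['grass', 'walk', 'make'] (min_width=15, slack=0)
Line 4: ['algorithm', 'knife'] (min_width=15, slack=0)
Line 5: ['bright', 'code', 'cup'] (min_width=15, slack=0)
Line 6: ['network'] (min_width=7, slack=8)
Line 7: ['algorithm'] (min_width=9, slack=6)
Line 8: ['orange', 'progress'] (min_width=15, slack=0)
Line 9: ['data', 'north', 'cat'] (min_width=14, slack=1)
Line 10: ['and', 'quickly'] (min_width=11, slack=4)
Line 11: ['elephant', 'from'] (min_width=13, slack=2)
Line 12: ['so'] (min_width=2, slack=13)

Answer: network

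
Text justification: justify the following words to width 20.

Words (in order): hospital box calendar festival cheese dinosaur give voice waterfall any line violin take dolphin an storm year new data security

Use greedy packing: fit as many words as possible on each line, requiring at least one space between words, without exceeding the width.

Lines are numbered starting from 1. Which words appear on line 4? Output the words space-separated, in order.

Answer: voice waterfall any

Derivation:
Line 1: ['hospital', 'box'] (min_width=12, slack=8)
Line 2: ['calendar', 'festival'] (min_width=17, slack=3)
Line 3: ['cheese', 'dinosaur', 'give'] (min_width=20, slack=0)
Line 4: ['voice', 'waterfall', 'any'] (min_width=19, slack=1)
Line 5: ['line', 'violin', 'take'] (min_width=16, slack=4)
Line 6: ['dolphin', 'an', 'storm'] (min_width=16, slack=4)
Line 7: ['year', 'new', 'data'] (min_width=13, slack=7)
Line 8: ['security'] (min_width=8, slack=12)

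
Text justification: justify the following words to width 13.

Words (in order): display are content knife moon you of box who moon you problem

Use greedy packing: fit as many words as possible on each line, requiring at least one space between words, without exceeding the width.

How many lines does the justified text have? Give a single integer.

Answer: 5

Derivation:
Line 1: ['display', 'are'] (min_width=11, slack=2)
Line 2: ['content', 'knife'] (min_width=13, slack=0)
Line 3: ['moon', 'you', 'of'] (min_width=11, slack=2)
Line 4: ['box', 'who', 'moon'] (min_width=12, slack=1)
Line 5: ['you', 'problem'] (min_width=11, slack=2)
Total lines: 5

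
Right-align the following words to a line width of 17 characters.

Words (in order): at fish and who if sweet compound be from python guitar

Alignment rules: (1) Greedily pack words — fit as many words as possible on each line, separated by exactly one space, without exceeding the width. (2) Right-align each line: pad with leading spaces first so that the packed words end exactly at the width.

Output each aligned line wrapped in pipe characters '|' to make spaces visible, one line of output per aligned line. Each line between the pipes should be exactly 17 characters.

Line 1: ['at', 'fish', 'and', 'who'] (min_width=15, slack=2)
Line 2: ['if', 'sweet', 'compound'] (min_width=17, slack=0)
Line 3: ['be', 'from', 'python'] (min_width=14, slack=3)
Line 4: ['guitar'] (min_width=6, slack=11)

Answer: |  at fish and who|
|if sweet compound|
|   be from python|
|           guitar|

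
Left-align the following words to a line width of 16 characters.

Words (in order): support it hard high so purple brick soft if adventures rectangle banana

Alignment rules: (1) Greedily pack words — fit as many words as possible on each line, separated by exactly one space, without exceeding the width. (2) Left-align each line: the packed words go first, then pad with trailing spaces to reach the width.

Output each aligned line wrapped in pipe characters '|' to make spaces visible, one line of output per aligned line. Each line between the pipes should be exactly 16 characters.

Answer: |support it hard |
|high so purple  |
|brick soft if   |
|adventures      |
|rectangle banana|

Derivation:
Line 1: ['support', 'it', 'hard'] (min_width=15, slack=1)
Line 2: ['high', 'so', 'purple'] (min_width=14, slack=2)
Line 3: ['brick', 'soft', 'if'] (min_width=13, slack=3)
Line 4: ['adventures'] (min_width=10, slack=6)
Line 5: ['rectangle', 'banana'] (min_width=16, slack=0)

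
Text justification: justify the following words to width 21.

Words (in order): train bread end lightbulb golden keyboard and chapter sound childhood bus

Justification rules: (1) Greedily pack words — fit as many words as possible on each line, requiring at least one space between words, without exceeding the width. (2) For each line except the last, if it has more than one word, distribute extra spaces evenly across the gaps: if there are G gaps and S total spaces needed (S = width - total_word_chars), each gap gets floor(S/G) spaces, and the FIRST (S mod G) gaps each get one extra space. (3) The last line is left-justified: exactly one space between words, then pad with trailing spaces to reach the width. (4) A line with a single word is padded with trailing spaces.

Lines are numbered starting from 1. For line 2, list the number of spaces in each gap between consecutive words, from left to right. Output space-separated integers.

Line 1: ['train', 'bread', 'end'] (min_width=15, slack=6)
Line 2: ['lightbulb', 'golden'] (min_width=16, slack=5)
Line 3: ['keyboard', 'and', 'chapter'] (min_width=20, slack=1)
Line 4: ['sound', 'childhood', 'bus'] (min_width=19, slack=2)

Answer: 6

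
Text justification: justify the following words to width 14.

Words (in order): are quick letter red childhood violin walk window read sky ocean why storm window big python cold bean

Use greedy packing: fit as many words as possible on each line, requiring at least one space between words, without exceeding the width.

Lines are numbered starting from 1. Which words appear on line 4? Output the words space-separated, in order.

Answer: violin walk

Derivation:
Line 1: ['are', 'quick'] (min_width=9, slack=5)
Line 2: ['letter', 'red'] (min_width=10, slack=4)
Line 3: ['childhood'] (min_width=9, slack=5)
Line 4: ['violin', 'walk'] (min_width=11, slack=3)
Line 5: ['window', 'read'] (min_width=11, slack=3)
Line 6: ['sky', 'ocean', 'why'] (min_width=13, slack=1)
Line 7: ['storm', 'window'] (min_width=12, slack=2)
Line 8: ['big', 'python'] (min_width=10, slack=4)
Line 9: ['cold', 'bean'] (min_width=9, slack=5)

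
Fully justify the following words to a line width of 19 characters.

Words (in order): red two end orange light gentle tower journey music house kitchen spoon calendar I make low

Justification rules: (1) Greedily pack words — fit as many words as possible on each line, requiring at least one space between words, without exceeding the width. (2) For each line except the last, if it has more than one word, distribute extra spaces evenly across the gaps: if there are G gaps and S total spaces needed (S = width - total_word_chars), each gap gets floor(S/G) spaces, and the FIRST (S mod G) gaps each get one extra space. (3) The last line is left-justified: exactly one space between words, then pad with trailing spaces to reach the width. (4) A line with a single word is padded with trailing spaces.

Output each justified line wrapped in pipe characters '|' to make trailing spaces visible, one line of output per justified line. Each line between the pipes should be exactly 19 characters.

Answer: |red  two end orange|
|light  gentle tower|
|journey music house|
|kitchen       spoon|
|calendar I make low|

Derivation:
Line 1: ['red', 'two', 'end', 'orange'] (min_width=18, slack=1)
Line 2: ['light', 'gentle', 'tower'] (min_width=18, slack=1)
Line 3: ['journey', 'music', 'house'] (min_width=19, slack=0)
Line 4: ['kitchen', 'spoon'] (min_width=13, slack=6)
Line 5: ['calendar', 'I', 'make', 'low'] (min_width=19, slack=0)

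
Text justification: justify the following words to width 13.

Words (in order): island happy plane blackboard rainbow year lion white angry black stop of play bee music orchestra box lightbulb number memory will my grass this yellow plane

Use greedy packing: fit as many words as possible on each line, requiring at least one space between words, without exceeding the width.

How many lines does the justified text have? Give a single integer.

Line 1: ['island', 'happy'] (min_width=12, slack=1)
Line 2: ['plane'] (min_width=5, slack=8)
Line 3: ['blackboard'] (min_width=10, slack=3)
Line 4: ['rainbow', 'year'] (min_width=12, slack=1)
Line 5: ['lion', 'white'] (min_width=10, slack=3)
Line 6: ['angry', 'black'] (min_width=11, slack=2)
Line 7: ['stop', 'of', 'play'] (min_width=12, slack=1)
Line 8: ['bee', 'music'] (min_width=9, slack=4)
Line 9: ['orchestra', 'box'] (min_width=13, slack=0)
Line 10: ['lightbulb'] (min_width=9, slack=4)
Line 11: ['number', 'memory'] (min_width=13, slack=0)
Line 12: ['will', 'my', 'grass'] (min_width=13, slack=0)
Line 13: ['this', 'yellow'] (min_width=11, slack=2)
Line 14: ['plane'] (min_width=5, slack=8)
Total lines: 14

Answer: 14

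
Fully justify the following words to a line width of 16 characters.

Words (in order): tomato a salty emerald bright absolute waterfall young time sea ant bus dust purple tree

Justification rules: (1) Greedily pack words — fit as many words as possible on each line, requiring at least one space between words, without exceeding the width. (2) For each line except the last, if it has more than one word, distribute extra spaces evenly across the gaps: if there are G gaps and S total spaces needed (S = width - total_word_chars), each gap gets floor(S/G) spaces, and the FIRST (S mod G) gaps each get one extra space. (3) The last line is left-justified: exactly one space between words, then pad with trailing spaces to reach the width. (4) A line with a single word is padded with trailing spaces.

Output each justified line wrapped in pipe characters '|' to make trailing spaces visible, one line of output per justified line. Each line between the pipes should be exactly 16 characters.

Line 1: ['tomato', 'a', 'salty'] (min_width=14, slack=2)
Line 2: ['emerald', 'bright'] (min_width=14, slack=2)
Line 3: ['absolute'] (min_width=8, slack=8)
Line 4: ['waterfall', 'young'] (min_width=15, slack=1)
Line 5: ['time', 'sea', 'ant', 'bus'] (min_width=16, slack=0)
Line 6: ['dust', 'purple', 'tree'] (min_width=16, slack=0)

Answer: |tomato  a  salty|
|emerald   bright|
|absolute        |
|waterfall  young|
|time sea ant bus|
|dust purple tree|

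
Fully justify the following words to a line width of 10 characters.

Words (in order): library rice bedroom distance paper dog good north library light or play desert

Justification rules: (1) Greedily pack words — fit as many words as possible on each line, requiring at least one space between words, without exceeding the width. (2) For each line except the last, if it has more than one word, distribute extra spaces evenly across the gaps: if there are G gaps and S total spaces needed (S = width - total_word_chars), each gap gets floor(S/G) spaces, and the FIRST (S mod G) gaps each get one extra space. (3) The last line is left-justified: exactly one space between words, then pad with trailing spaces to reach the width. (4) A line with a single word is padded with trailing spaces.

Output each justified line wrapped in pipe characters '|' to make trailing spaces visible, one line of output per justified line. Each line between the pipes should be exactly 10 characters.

Line 1: ['library'] (min_width=7, slack=3)
Line 2: ['rice'] (min_width=4, slack=6)
Line 3: ['bedroom'] (min_width=7, slack=3)
Line 4: ['distance'] (min_width=8, slack=2)
Line 5: ['paper', 'dog'] (min_width=9, slack=1)
Line 6: ['good', 'north'] (min_width=10, slack=0)
Line 7: ['library'] (min_width=7, slack=3)
Line 8: ['light', 'or'] (min_width=8, slack=2)
Line 9: ['play'] (min_width=4, slack=6)
Line 10: ['desert'] (min_width=6, slack=4)

Answer: |library   |
|rice      |
|bedroom   |
|distance  |
|paper  dog|
|good north|
|library   |
|light   or|
|play      |
|desert    |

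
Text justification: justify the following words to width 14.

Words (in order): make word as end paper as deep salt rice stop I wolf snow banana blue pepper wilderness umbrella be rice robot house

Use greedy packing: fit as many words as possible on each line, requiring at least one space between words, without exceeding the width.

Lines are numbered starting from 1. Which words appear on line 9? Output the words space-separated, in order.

Answer: rice robot

Derivation:
Line 1: ['make', 'word', 'as'] (min_width=12, slack=2)
Line 2: ['end', 'paper', 'as'] (min_width=12, slack=2)
Line 3: ['deep', 'salt', 'rice'] (min_width=14, slack=0)
Line 4: ['stop', 'I', 'wolf'] (min_width=11, slack=3)
Line 5: ['snow', 'banana'] (min_width=11, slack=3)
Line 6: ['blue', 'pepper'] (min_width=11, slack=3)
Line 7: ['wilderness'] (min_width=10, slack=4)
Line 8: ['umbrella', 'be'] (min_width=11, slack=3)
Line 9: ['rice', 'robot'] (min_width=10, slack=4)
Line 10: ['house'] (min_width=5, slack=9)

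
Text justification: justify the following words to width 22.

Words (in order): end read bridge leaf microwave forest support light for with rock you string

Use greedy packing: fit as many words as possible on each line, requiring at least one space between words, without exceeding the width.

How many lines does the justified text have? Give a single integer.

Line 1: ['end', 'read', 'bridge', 'leaf'] (min_width=20, slack=2)
Line 2: ['microwave', 'forest'] (min_width=16, slack=6)
Line 3: ['support', 'light', 'for', 'with'] (min_width=22, slack=0)
Line 4: ['rock', 'you', 'string'] (min_width=15, slack=7)
Total lines: 4

Answer: 4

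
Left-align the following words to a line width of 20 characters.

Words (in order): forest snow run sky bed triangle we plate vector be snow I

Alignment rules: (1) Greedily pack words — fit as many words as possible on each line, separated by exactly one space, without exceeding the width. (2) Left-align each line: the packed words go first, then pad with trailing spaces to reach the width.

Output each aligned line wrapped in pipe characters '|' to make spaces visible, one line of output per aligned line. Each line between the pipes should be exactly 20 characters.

Line 1: ['forest', 'snow', 'run', 'sky'] (min_width=19, slack=1)
Line 2: ['bed', 'triangle', 'we'] (min_width=15, slack=5)
Line 3: ['plate', 'vector', 'be', 'snow'] (min_width=20, slack=0)
Line 4: ['I'] (min_width=1, slack=19)

Answer: |forest snow run sky |
|bed triangle we     |
|plate vector be snow|
|I                   |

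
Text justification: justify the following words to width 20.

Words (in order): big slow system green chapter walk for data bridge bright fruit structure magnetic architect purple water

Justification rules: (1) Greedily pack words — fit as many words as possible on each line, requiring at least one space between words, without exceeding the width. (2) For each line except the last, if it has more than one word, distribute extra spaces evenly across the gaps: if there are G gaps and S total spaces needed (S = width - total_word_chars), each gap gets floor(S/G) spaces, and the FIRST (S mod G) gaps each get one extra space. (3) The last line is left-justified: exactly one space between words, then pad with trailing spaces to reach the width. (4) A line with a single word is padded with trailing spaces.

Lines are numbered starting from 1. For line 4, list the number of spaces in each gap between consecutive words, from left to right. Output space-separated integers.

Line 1: ['big', 'slow', 'system'] (min_width=15, slack=5)
Line 2: ['green', 'chapter', 'walk'] (min_width=18, slack=2)
Line 3: ['for', 'data', 'bridge'] (min_width=15, slack=5)
Line 4: ['bright', 'fruit'] (min_width=12, slack=8)
Line 5: ['structure', 'magnetic'] (min_width=18, slack=2)
Line 6: ['architect', 'purple'] (min_width=16, slack=4)
Line 7: ['water'] (min_width=5, slack=15)

Answer: 9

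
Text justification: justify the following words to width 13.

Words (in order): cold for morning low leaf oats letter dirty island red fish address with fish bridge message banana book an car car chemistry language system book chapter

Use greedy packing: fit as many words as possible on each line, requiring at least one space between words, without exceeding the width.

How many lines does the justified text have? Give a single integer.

Answer: 15

Derivation:
Line 1: ['cold', 'for'] (min_width=8, slack=5)
Line 2: ['morning', 'low'] (min_width=11, slack=2)
Line 3: ['leaf', 'oats'] (min_width=9, slack=4)
Line 4: ['letter', 'dirty'] (min_width=12, slack=1)
Line 5: ['island', 'red'] (min_width=10, slack=3)
Line 6: ['fish', 'address'] (min_width=12, slack=1)
Line 7: ['with', 'fish'] (min_width=9, slack=4)
Line 8: ['bridge'] (min_width=6, slack=7)
Line 9: ['message'] (min_width=7, slack=6)
Line 10: ['banana', 'book'] (min_width=11, slack=2)
Line 11: ['an', 'car', 'car'] (min_width=10, slack=3)
Line 12: ['chemistry'] (min_width=9, slack=4)
Line 13: ['language'] (min_width=8, slack=5)
Line 14: ['system', 'book'] (min_width=11, slack=2)
Line 15: ['chapter'] (min_width=7, slack=6)
Total lines: 15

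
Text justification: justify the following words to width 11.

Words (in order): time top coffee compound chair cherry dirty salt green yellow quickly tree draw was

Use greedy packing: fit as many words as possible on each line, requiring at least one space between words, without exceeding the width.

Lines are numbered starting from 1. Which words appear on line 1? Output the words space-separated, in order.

Line 1: ['time', 'top'] (min_width=8, slack=3)
Line 2: ['coffee'] (min_width=6, slack=5)
Line 3: ['compound'] (min_width=8, slack=3)
Line 4: ['chair'] (min_width=5, slack=6)
Line 5: ['cherry'] (min_width=6, slack=5)
Line 6: ['dirty', 'salt'] (min_width=10, slack=1)
Line 7: ['green'] (min_width=5, slack=6)
Line 8: ['yellow'] (min_width=6, slack=5)
Line 9: ['quickly'] (min_width=7, slack=4)
Line 10: ['tree', 'draw'] (min_width=9, slack=2)
Line 11: ['was'] (min_width=3, slack=8)

Answer: time top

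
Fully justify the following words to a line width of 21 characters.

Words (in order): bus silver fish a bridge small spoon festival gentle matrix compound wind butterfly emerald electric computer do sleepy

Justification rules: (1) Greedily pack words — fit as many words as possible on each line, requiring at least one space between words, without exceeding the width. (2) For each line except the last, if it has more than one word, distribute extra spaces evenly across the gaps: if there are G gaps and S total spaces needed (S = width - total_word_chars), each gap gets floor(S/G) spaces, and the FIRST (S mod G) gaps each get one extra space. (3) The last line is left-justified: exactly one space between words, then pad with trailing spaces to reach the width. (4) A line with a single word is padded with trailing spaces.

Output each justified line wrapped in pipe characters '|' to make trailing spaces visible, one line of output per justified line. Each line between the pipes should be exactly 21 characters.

Line 1: ['bus', 'silver', 'fish', 'a'] (min_width=17, slack=4)
Line 2: ['bridge', 'small', 'spoon'] (min_width=18, slack=3)
Line 3: ['festival', 'gentle'] (min_width=15, slack=6)
Line 4: ['matrix', 'compound', 'wind'] (min_width=20, slack=1)
Line 5: ['butterfly', 'emerald'] (min_width=17, slack=4)
Line 6: ['electric', 'computer', 'do'] (min_width=20, slack=1)
Line 7: ['sleepy'] (min_width=6, slack=15)

Answer: |bus   silver  fish  a|
|bridge   small  spoon|
|festival       gentle|
|matrix  compound wind|
|butterfly     emerald|
|electric  computer do|
|sleepy               |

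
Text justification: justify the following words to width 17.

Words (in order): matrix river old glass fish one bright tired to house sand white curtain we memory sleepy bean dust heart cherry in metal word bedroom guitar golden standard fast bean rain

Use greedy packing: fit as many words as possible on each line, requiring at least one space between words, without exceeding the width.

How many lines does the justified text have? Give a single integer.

Line 1: ['matrix', 'river', 'old'] (min_width=16, slack=1)
Line 2: ['glass', 'fish', 'one'] (min_width=14, slack=3)
Line 3: ['bright', 'tired', 'to'] (min_width=15, slack=2)
Line 4: ['house', 'sand', 'white'] (min_width=16, slack=1)
Line 5: ['curtain', 'we', 'memory'] (min_width=17, slack=0)
Line 6: ['sleepy', 'bean', 'dust'] (min_width=16, slack=1)
Line 7: ['heart', 'cherry', 'in'] (min_width=15, slack=2)
Line 8: ['metal', 'word'] (min_width=10, slack=7)
Line 9: ['bedroom', 'guitar'] (min_width=14, slack=3)
Line 10: ['golden', 'standard'] (min_width=15, slack=2)
Line 11: ['fast', 'bean', 'rain'] (min_width=14, slack=3)
Total lines: 11

Answer: 11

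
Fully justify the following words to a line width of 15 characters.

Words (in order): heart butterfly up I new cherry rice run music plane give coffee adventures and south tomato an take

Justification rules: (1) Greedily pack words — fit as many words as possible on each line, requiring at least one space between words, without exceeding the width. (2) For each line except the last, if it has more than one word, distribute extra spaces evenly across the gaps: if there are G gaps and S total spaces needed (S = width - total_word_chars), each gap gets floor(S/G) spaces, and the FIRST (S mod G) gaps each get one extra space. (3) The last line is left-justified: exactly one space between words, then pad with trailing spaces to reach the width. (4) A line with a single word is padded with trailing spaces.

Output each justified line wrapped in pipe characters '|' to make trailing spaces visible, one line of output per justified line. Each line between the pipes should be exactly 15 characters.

Line 1: ['heart', 'butterfly'] (min_width=15, slack=0)
Line 2: ['up', 'I', 'new', 'cherry'] (min_width=15, slack=0)
Line 3: ['rice', 'run', 'music'] (min_width=14, slack=1)
Line 4: ['plane', 'give'] (min_width=10, slack=5)
Line 5: ['coffee'] (min_width=6, slack=9)
Line 6: ['adventures', 'and'] (min_width=14, slack=1)
Line 7: ['south', 'tomato', 'an'] (min_width=15, slack=0)
Line 8: ['take'] (min_width=4, slack=11)

Answer: |heart butterfly|
|up I new cherry|
|rice  run music|
|plane      give|
|coffee         |
|adventures  and|
|south tomato an|
|take           |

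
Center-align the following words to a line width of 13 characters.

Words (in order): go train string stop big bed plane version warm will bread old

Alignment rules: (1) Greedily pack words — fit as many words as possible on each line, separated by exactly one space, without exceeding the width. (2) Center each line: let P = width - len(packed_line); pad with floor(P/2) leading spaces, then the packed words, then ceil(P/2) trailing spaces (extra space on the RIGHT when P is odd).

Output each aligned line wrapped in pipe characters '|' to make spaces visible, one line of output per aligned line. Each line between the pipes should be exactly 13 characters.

Line 1: ['go', 'train'] (min_width=8, slack=5)
Line 2: ['string', 'stop'] (min_width=11, slack=2)
Line 3: ['big', 'bed', 'plane'] (min_width=13, slack=0)
Line 4: ['version', 'warm'] (min_width=12, slack=1)
Line 5: ['will', 'bread'] (min_width=10, slack=3)
Line 6: ['old'] (min_width=3, slack=10)

Answer: |  go train   |
| string stop |
|big bed plane|
|version warm |
| will bread  |
|     old     |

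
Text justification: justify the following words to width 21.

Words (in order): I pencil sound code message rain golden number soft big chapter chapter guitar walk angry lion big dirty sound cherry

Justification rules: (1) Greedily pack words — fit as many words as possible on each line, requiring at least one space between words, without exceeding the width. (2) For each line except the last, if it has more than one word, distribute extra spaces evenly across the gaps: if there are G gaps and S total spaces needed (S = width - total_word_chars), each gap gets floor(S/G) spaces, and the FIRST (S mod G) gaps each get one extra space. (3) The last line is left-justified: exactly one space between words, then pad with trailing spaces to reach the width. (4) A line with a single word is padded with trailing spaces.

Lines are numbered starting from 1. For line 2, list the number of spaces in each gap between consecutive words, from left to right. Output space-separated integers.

Answer: 2 2

Derivation:
Line 1: ['I', 'pencil', 'sound', 'code'] (min_width=19, slack=2)
Line 2: ['message', 'rain', 'golden'] (min_width=19, slack=2)
Line 3: ['number', 'soft', 'big'] (min_width=15, slack=6)
Line 4: ['chapter', 'chapter'] (min_width=15, slack=6)
Line 5: ['guitar', 'walk', 'angry'] (min_width=17, slack=4)
Line 6: ['lion', 'big', 'dirty', 'sound'] (min_width=20, slack=1)
Line 7: ['cherry'] (min_width=6, slack=15)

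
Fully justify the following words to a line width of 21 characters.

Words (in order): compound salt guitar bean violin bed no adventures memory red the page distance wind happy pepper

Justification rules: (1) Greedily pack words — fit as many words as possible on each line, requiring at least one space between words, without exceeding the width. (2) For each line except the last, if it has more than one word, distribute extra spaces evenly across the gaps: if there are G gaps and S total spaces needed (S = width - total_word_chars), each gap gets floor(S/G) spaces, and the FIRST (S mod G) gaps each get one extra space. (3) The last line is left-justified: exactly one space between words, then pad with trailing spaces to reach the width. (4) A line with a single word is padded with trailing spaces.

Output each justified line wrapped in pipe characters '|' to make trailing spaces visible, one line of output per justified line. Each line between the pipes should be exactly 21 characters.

Answer: |compound  salt guitar|
|bean  violin  bed  no|
|adventures memory red|
|the   page   distance|
|wind happy pepper    |

Derivation:
Line 1: ['compound', 'salt', 'guitar'] (min_width=20, slack=1)
Line 2: ['bean', 'violin', 'bed', 'no'] (min_width=18, slack=3)
Line 3: ['adventures', 'memory', 'red'] (min_width=21, slack=0)
Line 4: ['the', 'page', 'distance'] (min_width=17, slack=4)
Line 5: ['wind', 'happy', 'pepper'] (min_width=17, slack=4)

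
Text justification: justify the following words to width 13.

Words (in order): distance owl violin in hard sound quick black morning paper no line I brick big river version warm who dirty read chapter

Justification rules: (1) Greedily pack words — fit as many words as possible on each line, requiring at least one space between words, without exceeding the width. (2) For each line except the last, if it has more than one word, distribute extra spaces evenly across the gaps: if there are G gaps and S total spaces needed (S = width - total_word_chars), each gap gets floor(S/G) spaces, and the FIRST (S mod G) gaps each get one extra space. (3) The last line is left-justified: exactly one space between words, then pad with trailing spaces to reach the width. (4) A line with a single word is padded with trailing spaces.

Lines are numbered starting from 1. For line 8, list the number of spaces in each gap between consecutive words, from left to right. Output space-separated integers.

Line 1: ['distance', 'owl'] (min_width=12, slack=1)
Line 2: ['violin', 'in'] (min_width=9, slack=4)
Line 3: ['hard', 'sound'] (min_width=10, slack=3)
Line 4: ['quick', 'black'] (min_width=11, slack=2)
Line 5: ['morning', 'paper'] (min_width=13, slack=0)
Line 6: ['no', 'line', 'I'] (min_width=9, slack=4)
Line 7: ['brick', 'big'] (min_width=9, slack=4)
Line 8: ['river', 'version'] (min_width=13, slack=0)
Line 9: ['warm', 'who'] (min_width=8, slack=5)
Line 10: ['dirty', 'read'] (min_width=10, slack=3)
Line 11: ['chapter'] (min_width=7, slack=6)

Answer: 1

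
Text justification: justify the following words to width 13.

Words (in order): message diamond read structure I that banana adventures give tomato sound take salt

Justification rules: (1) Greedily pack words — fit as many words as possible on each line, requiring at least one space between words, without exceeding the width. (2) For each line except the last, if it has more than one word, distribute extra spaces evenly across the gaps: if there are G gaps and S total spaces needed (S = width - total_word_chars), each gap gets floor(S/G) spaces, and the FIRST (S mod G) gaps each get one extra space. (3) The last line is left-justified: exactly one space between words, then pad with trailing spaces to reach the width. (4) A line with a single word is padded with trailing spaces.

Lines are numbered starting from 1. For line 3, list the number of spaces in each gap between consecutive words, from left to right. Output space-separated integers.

Answer: 3

Derivation:
Line 1: ['message'] (min_width=7, slack=6)
Line 2: ['diamond', 'read'] (min_width=12, slack=1)
Line 3: ['structure', 'I'] (min_width=11, slack=2)
Line 4: ['that', 'banana'] (min_width=11, slack=2)
Line 5: ['adventures'] (min_width=10, slack=3)
Line 6: ['give', 'tomato'] (min_width=11, slack=2)
Line 7: ['sound', 'take'] (min_width=10, slack=3)
Line 8: ['salt'] (min_width=4, slack=9)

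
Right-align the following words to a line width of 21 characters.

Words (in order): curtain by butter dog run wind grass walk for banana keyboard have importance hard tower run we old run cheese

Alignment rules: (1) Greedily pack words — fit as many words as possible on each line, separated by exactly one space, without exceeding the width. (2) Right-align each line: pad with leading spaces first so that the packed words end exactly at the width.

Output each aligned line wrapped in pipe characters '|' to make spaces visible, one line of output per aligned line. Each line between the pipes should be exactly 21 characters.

Answer: |curtain by butter dog|
|  run wind grass walk|
|  for banana keyboard|
| have importance hard|
| tower run we old run|
|               cheese|

Derivation:
Line 1: ['curtain', 'by', 'butter', 'dog'] (min_width=21, slack=0)
Line 2: ['run', 'wind', 'grass', 'walk'] (min_width=19, slack=2)
Line 3: ['for', 'banana', 'keyboard'] (min_width=19, slack=2)
Line 4: ['have', 'importance', 'hard'] (min_width=20, slack=1)
Line 5: ['tower', 'run', 'we', 'old', 'run'] (min_width=20, slack=1)
Line 6: ['cheese'] (min_width=6, slack=15)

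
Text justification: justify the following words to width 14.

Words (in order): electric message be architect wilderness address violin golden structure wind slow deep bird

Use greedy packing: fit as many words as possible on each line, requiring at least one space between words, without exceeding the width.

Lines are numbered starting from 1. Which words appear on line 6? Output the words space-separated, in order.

Answer: golden

Derivation:
Line 1: ['electric'] (min_width=8, slack=6)
Line 2: ['message', 'be'] (min_width=10, slack=4)
Line 3: ['architect'] (min_width=9, slack=5)
Line 4: ['wilderness'] (min_width=10, slack=4)
Line 5: ['address', 'violin'] (min_width=14, slack=0)
Line 6: ['golden'] (min_width=6, slack=8)
Line 7: ['structure', 'wind'] (min_width=14, slack=0)
Line 8: ['slow', 'deep', 'bird'] (min_width=14, slack=0)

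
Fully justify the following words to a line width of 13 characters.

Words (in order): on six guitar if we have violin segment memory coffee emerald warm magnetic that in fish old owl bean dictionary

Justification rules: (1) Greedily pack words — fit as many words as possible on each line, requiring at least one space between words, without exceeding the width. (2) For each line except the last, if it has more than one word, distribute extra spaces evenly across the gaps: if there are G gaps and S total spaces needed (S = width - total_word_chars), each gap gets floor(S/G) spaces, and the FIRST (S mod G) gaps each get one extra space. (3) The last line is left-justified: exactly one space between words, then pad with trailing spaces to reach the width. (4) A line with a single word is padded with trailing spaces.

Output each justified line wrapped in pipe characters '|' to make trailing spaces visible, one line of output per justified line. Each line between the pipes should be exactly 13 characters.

Line 1: ['on', 'six', 'guitar'] (min_width=13, slack=0)
Line 2: ['if', 'we', 'have'] (min_width=10, slack=3)
Line 3: ['violin'] (min_width=6, slack=7)
Line 4: ['segment'] (min_width=7, slack=6)
Line 5: ['memory', 'coffee'] (min_width=13, slack=0)
Line 6: ['emerald', 'warm'] (min_width=12, slack=1)
Line 7: ['magnetic', 'that'] (min_width=13, slack=0)
Line 8: ['in', 'fish', 'old'] (min_width=11, slack=2)
Line 9: ['owl', 'bean'] (min_width=8, slack=5)
Line 10: ['dictionary'] (min_width=10, slack=3)

Answer: |on six guitar|
|if   we  have|
|violin       |
|segment      |
|memory coffee|
|emerald  warm|
|magnetic that|
|in  fish  old|
|owl      bean|
|dictionary   |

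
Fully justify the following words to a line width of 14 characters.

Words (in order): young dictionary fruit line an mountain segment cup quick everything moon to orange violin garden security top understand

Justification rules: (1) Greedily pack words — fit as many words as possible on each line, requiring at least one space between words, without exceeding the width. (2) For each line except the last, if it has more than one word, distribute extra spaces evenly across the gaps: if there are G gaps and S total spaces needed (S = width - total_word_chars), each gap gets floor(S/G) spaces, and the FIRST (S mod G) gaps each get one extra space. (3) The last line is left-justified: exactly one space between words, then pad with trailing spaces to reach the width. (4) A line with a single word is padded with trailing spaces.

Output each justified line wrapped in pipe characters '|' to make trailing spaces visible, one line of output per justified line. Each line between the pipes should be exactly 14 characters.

Line 1: ['young'] (min_width=5, slack=9)
Line 2: ['dictionary'] (min_width=10, slack=4)
Line 3: ['fruit', 'line', 'an'] (min_width=13, slack=1)
Line 4: ['mountain'] (min_width=8, slack=6)
Line 5: ['segment', 'cup'] (min_width=11, slack=3)
Line 6: ['quick'] (min_width=5, slack=9)
Line 7: ['everything'] (min_width=10, slack=4)
Line 8: ['moon', 'to', 'orange'] (min_width=14, slack=0)
Line 9: ['violin', 'garden'] (min_width=13, slack=1)
Line 10: ['security', 'top'] (min_width=12, slack=2)
Line 11: ['understand'] (min_width=10, slack=4)

Answer: |young         |
|dictionary    |
|fruit  line an|
|mountain      |
|segment    cup|
|quick         |
|everything    |
|moon to orange|
|violin  garden|
|security   top|
|understand    |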